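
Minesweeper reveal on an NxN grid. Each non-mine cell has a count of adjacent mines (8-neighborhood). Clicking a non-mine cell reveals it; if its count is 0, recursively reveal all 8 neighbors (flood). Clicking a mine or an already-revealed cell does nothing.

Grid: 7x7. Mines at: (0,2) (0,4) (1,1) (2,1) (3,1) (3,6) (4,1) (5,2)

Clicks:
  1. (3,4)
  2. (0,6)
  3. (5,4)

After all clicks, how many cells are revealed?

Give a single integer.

Answer: 29

Derivation:
Click 1 (3,4) count=0: revealed 25 new [(1,2) (1,3) (1,4) (1,5) (2,2) (2,3) (2,4) (2,5) (3,2) (3,3) (3,4) (3,5) (4,2) (4,3) (4,4) (4,5) (4,6) (5,3) (5,4) (5,5) (5,6) (6,3) (6,4) (6,5) (6,6)] -> total=25
Click 2 (0,6) count=0: revealed 4 new [(0,5) (0,6) (1,6) (2,6)] -> total=29
Click 3 (5,4) count=0: revealed 0 new [(none)] -> total=29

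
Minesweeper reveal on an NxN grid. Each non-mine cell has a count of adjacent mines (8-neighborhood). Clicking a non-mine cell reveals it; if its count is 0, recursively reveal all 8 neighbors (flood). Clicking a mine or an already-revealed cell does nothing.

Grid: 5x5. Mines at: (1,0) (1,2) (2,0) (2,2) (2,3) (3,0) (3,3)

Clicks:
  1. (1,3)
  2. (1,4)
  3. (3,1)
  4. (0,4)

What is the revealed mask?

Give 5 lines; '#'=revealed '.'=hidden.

Answer: ...##
...##
.....
.#...
.....

Derivation:
Click 1 (1,3) count=3: revealed 1 new [(1,3)] -> total=1
Click 2 (1,4) count=1: revealed 1 new [(1,4)] -> total=2
Click 3 (3,1) count=3: revealed 1 new [(3,1)] -> total=3
Click 4 (0,4) count=0: revealed 2 new [(0,3) (0,4)] -> total=5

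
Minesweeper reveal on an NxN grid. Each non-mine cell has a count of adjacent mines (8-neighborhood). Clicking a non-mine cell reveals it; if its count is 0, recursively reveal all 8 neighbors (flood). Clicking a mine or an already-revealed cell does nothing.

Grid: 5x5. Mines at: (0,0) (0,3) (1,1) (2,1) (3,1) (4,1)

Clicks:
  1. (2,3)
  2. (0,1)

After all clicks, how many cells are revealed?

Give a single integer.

Answer: 13

Derivation:
Click 1 (2,3) count=0: revealed 12 new [(1,2) (1,3) (1,4) (2,2) (2,3) (2,4) (3,2) (3,3) (3,4) (4,2) (4,3) (4,4)] -> total=12
Click 2 (0,1) count=2: revealed 1 new [(0,1)] -> total=13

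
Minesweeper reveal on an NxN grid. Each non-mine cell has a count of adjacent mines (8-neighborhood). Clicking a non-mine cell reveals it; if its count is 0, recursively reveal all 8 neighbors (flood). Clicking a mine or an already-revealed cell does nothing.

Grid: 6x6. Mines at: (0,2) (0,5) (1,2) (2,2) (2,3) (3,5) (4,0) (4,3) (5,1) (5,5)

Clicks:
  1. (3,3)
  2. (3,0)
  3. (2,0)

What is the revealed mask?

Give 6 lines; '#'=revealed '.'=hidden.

Answer: ##....
##....
##....
##.#..
......
......

Derivation:
Click 1 (3,3) count=3: revealed 1 new [(3,3)] -> total=1
Click 2 (3,0) count=1: revealed 1 new [(3,0)] -> total=2
Click 3 (2,0) count=0: revealed 7 new [(0,0) (0,1) (1,0) (1,1) (2,0) (2,1) (3,1)] -> total=9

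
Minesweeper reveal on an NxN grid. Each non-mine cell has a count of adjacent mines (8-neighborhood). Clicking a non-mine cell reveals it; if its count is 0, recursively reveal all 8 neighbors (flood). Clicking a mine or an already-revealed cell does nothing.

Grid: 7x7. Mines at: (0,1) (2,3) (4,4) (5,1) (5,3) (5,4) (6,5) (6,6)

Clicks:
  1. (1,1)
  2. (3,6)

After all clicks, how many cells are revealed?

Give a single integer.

Click 1 (1,1) count=1: revealed 1 new [(1,1)] -> total=1
Click 2 (3,6) count=0: revealed 20 new [(0,2) (0,3) (0,4) (0,5) (0,6) (1,2) (1,3) (1,4) (1,5) (1,6) (2,4) (2,5) (2,6) (3,4) (3,5) (3,6) (4,5) (4,6) (5,5) (5,6)] -> total=21

Answer: 21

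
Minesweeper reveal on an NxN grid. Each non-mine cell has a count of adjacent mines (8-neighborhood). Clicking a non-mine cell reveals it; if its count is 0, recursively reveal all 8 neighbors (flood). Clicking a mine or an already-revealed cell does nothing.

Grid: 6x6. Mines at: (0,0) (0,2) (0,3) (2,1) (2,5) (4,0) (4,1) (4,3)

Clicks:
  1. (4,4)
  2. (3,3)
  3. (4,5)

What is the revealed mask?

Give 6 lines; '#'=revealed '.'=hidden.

Answer: ......
......
......
...###
....##
....##

Derivation:
Click 1 (4,4) count=1: revealed 1 new [(4,4)] -> total=1
Click 2 (3,3) count=1: revealed 1 new [(3,3)] -> total=2
Click 3 (4,5) count=0: revealed 5 new [(3,4) (3,5) (4,5) (5,4) (5,5)] -> total=7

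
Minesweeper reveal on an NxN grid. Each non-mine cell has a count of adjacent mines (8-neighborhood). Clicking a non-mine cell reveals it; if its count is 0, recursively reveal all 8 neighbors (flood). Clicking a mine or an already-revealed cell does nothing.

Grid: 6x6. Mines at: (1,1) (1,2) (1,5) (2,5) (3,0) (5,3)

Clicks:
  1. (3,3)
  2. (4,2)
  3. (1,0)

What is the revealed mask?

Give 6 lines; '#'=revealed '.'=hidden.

Click 1 (3,3) count=0: revealed 12 new [(2,1) (2,2) (2,3) (2,4) (3,1) (3,2) (3,3) (3,4) (4,1) (4,2) (4,3) (4,4)] -> total=12
Click 2 (4,2) count=1: revealed 0 new [(none)] -> total=12
Click 3 (1,0) count=1: revealed 1 new [(1,0)] -> total=13

Answer: ......
#.....
.####.
.####.
.####.
......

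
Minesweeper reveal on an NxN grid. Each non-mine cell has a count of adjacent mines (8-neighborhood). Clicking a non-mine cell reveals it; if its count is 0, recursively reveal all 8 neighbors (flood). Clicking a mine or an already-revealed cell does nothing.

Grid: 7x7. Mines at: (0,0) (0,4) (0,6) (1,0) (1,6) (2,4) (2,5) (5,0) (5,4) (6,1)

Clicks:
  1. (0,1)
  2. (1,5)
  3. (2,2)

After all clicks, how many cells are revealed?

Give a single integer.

Click 1 (0,1) count=2: revealed 1 new [(0,1)] -> total=1
Click 2 (1,5) count=5: revealed 1 new [(1,5)] -> total=2
Click 3 (2,2) count=0: revealed 20 new [(0,2) (0,3) (1,1) (1,2) (1,3) (2,0) (2,1) (2,2) (2,3) (3,0) (3,1) (3,2) (3,3) (4,0) (4,1) (4,2) (4,3) (5,1) (5,2) (5,3)] -> total=22

Answer: 22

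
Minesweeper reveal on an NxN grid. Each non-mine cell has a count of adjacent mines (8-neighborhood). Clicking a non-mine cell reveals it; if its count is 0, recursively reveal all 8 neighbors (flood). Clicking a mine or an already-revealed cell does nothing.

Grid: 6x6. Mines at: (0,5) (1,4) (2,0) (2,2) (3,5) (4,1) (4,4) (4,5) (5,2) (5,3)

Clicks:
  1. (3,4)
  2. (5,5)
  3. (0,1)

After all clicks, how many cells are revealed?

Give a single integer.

Answer: 10

Derivation:
Click 1 (3,4) count=3: revealed 1 new [(3,4)] -> total=1
Click 2 (5,5) count=2: revealed 1 new [(5,5)] -> total=2
Click 3 (0,1) count=0: revealed 8 new [(0,0) (0,1) (0,2) (0,3) (1,0) (1,1) (1,2) (1,3)] -> total=10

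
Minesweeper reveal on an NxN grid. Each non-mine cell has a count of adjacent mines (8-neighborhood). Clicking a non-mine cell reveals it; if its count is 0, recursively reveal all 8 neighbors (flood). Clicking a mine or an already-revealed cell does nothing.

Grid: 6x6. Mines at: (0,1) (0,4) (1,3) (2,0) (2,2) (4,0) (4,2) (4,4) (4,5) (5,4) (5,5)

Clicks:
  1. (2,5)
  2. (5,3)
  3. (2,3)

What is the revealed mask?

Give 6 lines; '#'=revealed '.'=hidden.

Answer: ......
....##
...###
....##
......
...#..

Derivation:
Click 1 (2,5) count=0: revealed 6 new [(1,4) (1,5) (2,4) (2,5) (3,4) (3,5)] -> total=6
Click 2 (5,3) count=3: revealed 1 new [(5,3)] -> total=7
Click 3 (2,3) count=2: revealed 1 new [(2,3)] -> total=8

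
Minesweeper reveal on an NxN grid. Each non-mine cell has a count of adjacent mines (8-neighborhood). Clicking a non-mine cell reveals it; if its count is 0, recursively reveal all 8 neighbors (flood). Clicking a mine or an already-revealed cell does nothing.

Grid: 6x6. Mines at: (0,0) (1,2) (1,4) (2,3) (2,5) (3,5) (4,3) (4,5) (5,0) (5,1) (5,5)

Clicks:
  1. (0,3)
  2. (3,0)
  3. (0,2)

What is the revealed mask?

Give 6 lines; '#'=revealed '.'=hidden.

Click 1 (0,3) count=2: revealed 1 new [(0,3)] -> total=1
Click 2 (3,0) count=0: revealed 11 new [(1,0) (1,1) (2,0) (2,1) (2,2) (3,0) (3,1) (3,2) (4,0) (4,1) (4,2)] -> total=12
Click 3 (0,2) count=1: revealed 1 new [(0,2)] -> total=13

Answer: ..##..
##....
###...
###...
###...
......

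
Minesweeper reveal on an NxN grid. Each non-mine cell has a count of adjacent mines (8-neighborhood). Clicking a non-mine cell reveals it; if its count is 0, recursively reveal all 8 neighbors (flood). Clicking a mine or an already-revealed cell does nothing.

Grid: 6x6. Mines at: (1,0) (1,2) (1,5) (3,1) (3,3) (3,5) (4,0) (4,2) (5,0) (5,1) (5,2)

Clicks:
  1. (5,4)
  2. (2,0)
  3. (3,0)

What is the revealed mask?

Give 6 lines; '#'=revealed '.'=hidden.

Click 1 (5,4) count=0: revealed 6 new [(4,3) (4,4) (4,5) (5,3) (5,4) (5,5)] -> total=6
Click 2 (2,0) count=2: revealed 1 new [(2,0)] -> total=7
Click 3 (3,0) count=2: revealed 1 new [(3,0)] -> total=8

Answer: ......
......
#.....
#.....
...###
...###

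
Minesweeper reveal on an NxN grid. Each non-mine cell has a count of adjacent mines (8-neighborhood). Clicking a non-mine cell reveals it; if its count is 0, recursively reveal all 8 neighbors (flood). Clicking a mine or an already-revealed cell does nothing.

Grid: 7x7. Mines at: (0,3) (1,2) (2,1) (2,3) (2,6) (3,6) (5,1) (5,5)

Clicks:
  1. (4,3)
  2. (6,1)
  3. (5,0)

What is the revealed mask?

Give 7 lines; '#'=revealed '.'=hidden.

Click 1 (4,3) count=0: revealed 12 new [(3,2) (3,3) (3,4) (4,2) (4,3) (4,4) (5,2) (5,3) (5,4) (6,2) (6,3) (6,4)] -> total=12
Click 2 (6,1) count=1: revealed 1 new [(6,1)] -> total=13
Click 3 (5,0) count=1: revealed 1 new [(5,0)] -> total=14

Answer: .......
.......
.......
..###..
..###..
#.###..
.####..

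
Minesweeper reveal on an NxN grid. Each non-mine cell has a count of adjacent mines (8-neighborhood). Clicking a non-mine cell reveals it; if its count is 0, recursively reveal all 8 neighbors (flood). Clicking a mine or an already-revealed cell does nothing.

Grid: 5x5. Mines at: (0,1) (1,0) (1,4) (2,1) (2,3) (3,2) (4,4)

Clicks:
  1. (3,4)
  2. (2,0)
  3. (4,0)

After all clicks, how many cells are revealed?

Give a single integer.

Click 1 (3,4) count=2: revealed 1 new [(3,4)] -> total=1
Click 2 (2,0) count=2: revealed 1 new [(2,0)] -> total=2
Click 3 (4,0) count=0: revealed 4 new [(3,0) (3,1) (4,0) (4,1)] -> total=6

Answer: 6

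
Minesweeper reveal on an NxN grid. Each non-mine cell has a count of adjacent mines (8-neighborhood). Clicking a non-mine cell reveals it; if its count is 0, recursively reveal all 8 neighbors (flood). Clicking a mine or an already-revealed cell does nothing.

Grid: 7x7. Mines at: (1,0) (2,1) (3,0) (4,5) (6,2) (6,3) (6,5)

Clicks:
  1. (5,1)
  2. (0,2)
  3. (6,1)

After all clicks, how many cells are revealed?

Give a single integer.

Answer: 32

Derivation:
Click 1 (5,1) count=1: revealed 1 new [(5,1)] -> total=1
Click 2 (0,2) count=0: revealed 30 new [(0,1) (0,2) (0,3) (0,4) (0,5) (0,6) (1,1) (1,2) (1,3) (1,4) (1,5) (1,6) (2,2) (2,3) (2,4) (2,5) (2,6) (3,1) (3,2) (3,3) (3,4) (3,5) (3,6) (4,1) (4,2) (4,3) (4,4) (5,2) (5,3) (5,4)] -> total=31
Click 3 (6,1) count=1: revealed 1 new [(6,1)] -> total=32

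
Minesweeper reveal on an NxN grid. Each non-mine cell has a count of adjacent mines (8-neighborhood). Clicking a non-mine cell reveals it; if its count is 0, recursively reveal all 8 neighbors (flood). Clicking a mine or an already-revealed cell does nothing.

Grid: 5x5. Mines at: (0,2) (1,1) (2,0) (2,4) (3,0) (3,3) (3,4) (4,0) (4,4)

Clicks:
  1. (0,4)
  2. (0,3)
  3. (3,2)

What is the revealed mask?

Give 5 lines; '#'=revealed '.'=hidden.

Answer: ...##
...##
.....
..#..
.....

Derivation:
Click 1 (0,4) count=0: revealed 4 new [(0,3) (0,4) (1,3) (1,4)] -> total=4
Click 2 (0,3) count=1: revealed 0 new [(none)] -> total=4
Click 3 (3,2) count=1: revealed 1 new [(3,2)] -> total=5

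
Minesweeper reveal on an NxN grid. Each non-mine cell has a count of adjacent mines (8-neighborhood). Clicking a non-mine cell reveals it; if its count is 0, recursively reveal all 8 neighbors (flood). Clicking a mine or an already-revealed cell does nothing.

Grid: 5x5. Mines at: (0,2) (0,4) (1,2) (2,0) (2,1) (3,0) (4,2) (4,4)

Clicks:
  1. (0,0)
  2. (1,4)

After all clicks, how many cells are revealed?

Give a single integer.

Click 1 (0,0) count=0: revealed 4 new [(0,0) (0,1) (1,0) (1,1)] -> total=4
Click 2 (1,4) count=1: revealed 1 new [(1,4)] -> total=5

Answer: 5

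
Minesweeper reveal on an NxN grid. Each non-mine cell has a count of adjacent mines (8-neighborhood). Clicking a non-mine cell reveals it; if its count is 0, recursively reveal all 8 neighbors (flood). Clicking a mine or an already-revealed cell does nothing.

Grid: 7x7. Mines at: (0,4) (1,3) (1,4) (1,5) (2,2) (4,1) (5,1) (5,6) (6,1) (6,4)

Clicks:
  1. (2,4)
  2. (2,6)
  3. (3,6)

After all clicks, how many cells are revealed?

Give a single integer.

Click 1 (2,4) count=3: revealed 1 new [(2,4)] -> total=1
Click 2 (2,6) count=1: revealed 1 new [(2,6)] -> total=2
Click 3 (3,6) count=0: revealed 16 new [(2,3) (2,5) (3,2) (3,3) (3,4) (3,5) (3,6) (4,2) (4,3) (4,4) (4,5) (4,6) (5,2) (5,3) (5,4) (5,5)] -> total=18

Answer: 18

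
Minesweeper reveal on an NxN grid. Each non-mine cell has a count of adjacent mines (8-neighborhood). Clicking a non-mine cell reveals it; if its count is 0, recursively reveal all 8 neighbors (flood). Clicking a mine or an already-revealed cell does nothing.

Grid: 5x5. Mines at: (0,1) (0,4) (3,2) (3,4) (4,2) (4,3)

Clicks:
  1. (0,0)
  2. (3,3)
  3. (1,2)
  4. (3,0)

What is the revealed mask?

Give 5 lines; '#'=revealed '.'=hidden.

Click 1 (0,0) count=1: revealed 1 new [(0,0)] -> total=1
Click 2 (3,3) count=4: revealed 1 new [(3,3)] -> total=2
Click 3 (1,2) count=1: revealed 1 new [(1,2)] -> total=3
Click 4 (3,0) count=0: revealed 8 new [(1,0) (1,1) (2,0) (2,1) (3,0) (3,1) (4,0) (4,1)] -> total=11

Answer: #....
###..
##...
##.#.
##...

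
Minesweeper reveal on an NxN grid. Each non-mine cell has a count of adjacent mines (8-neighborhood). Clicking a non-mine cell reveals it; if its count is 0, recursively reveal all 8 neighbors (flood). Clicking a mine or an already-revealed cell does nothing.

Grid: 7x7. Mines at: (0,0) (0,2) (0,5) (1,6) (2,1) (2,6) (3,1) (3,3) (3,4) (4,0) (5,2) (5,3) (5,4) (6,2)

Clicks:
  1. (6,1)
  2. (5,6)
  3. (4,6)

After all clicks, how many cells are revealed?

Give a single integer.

Answer: 9

Derivation:
Click 1 (6,1) count=2: revealed 1 new [(6,1)] -> total=1
Click 2 (5,6) count=0: revealed 8 new [(3,5) (3,6) (4,5) (4,6) (5,5) (5,6) (6,5) (6,6)] -> total=9
Click 3 (4,6) count=0: revealed 0 new [(none)] -> total=9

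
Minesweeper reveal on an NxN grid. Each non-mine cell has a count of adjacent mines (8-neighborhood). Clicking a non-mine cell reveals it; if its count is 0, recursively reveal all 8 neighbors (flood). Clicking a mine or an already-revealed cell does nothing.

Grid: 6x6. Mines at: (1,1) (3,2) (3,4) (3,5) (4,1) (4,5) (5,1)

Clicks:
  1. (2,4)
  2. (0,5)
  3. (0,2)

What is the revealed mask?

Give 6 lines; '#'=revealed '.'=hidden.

Answer: ..####
..####
..####
......
......
......

Derivation:
Click 1 (2,4) count=2: revealed 1 new [(2,4)] -> total=1
Click 2 (0,5) count=0: revealed 11 new [(0,2) (0,3) (0,4) (0,5) (1,2) (1,3) (1,4) (1,5) (2,2) (2,3) (2,5)] -> total=12
Click 3 (0,2) count=1: revealed 0 new [(none)] -> total=12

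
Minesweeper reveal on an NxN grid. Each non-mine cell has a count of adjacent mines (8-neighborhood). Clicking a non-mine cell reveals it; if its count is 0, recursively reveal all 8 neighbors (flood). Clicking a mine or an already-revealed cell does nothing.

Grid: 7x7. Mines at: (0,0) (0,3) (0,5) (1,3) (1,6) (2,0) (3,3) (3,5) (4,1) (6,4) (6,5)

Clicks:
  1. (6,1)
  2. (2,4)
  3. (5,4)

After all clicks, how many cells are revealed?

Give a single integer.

Answer: 10

Derivation:
Click 1 (6,1) count=0: revealed 8 new [(5,0) (5,1) (5,2) (5,3) (6,0) (6,1) (6,2) (6,3)] -> total=8
Click 2 (2,4) count=3: revealed 1 new [(2,4)] -> total=9
Click 3 (5,4) count=2: revealed 1 new [(5,4)] -> total=10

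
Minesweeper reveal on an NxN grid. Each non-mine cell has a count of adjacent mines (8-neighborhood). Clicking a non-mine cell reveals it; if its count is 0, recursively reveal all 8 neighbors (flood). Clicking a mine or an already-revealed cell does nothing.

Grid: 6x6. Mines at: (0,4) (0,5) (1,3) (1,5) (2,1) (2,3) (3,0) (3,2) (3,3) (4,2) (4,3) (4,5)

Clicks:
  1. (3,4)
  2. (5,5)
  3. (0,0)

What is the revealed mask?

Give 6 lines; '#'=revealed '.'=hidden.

Answer: ###...
###...
......
....#.
......
.....#

Derivation:
Click 1 (3,4) count=4: revealed 1 new [(3,4)] -> total=1
Click 2 (5,5) count=1: revealed 1 new [(5,5)] -> total=2
Click 3 (0,0) count=0: revealed 6 new [(0,0) (0,1) (0,2) (1,0) (1,1) (1,2)] -> total=8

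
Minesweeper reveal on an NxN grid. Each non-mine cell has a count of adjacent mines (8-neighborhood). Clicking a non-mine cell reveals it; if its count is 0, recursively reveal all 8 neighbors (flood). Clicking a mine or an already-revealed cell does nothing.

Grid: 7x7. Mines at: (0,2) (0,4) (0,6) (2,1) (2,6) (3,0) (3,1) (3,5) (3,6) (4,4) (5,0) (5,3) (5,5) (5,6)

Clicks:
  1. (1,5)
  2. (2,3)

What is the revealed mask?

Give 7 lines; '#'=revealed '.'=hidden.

Click 1 (1,5) count=3: revealed 1 new [(1,5)] -> total=1
Click 2 (2,3) count=0: revealed 9 new [(1,2) (1,3) (1,4) (2,2) (2,3) (2,4) (3,2) (3,3) (3,4)] -> total=10

Answer: .......
..####.
..###..
..###..
.......
.......
.......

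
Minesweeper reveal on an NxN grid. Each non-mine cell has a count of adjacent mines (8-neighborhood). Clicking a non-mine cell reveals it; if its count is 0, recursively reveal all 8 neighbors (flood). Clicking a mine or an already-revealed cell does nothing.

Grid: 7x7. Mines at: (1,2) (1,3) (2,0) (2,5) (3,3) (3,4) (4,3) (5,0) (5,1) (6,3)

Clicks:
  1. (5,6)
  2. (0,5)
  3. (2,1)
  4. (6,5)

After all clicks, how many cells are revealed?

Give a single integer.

Click 1 (5,6) count=0: revealed 11 new [(3,5) (3,6) (4,4) (4,5) (4,6) (5,4) (5,5) (5,6) (6,4) (6,5) (6,6)] -> total=11
Click 2 (0,5) count=0: revealed 6 new [(0,4) (0,5) (0,6) (1,4) (1,5) (1,6)] -> total=17
Click 3 (2,1) count=2: revealed 1 new [(2,1)] -> total=18
Click 4 (6,5) count=0: revealed 0 new [(none)] -> total=18

Answer: 18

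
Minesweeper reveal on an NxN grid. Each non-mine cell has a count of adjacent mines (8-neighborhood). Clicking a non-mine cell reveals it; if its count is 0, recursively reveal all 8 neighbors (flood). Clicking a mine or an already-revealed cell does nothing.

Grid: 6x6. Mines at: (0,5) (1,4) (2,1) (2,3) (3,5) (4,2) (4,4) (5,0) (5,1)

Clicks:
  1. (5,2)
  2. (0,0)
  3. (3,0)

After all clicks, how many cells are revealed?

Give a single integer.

Answer: 10

Derivation:
Click 1 (5,2) count=2: revealed 1 new [(5,2)] -> total=1
Click 2 (0,0) count=0: revealed 8 new [(0,0) (0,1) (0,2) (0,3) (1,0) (1,1) (1,2) (1,3)] -> total=9
Click 3 (3,0) count=1: revealed 1 new [(3,0)] -> total=10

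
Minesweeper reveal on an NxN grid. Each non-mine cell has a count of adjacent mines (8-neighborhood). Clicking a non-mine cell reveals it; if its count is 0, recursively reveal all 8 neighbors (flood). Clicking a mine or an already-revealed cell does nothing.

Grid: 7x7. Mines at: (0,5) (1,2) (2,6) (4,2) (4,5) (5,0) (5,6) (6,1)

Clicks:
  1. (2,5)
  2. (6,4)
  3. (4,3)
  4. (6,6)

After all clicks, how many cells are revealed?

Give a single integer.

Answer: 11

Derivation:
Click 1 (2,5) count=1: revealed 1 new [(2,5)] -> total=1
Click 2 (6,4) count=0: revealed 8 new [(5,2) (5,3) (5,4) (5,5) (6,2) (6,3) (6,4) (6,5)] -> total=9
Click 3 (4,3) count=1: revealed 1 new [(4,3)] -> total=10
Click 4 (6,6) count=1: revealed 1 new [(6,6)] -> total=11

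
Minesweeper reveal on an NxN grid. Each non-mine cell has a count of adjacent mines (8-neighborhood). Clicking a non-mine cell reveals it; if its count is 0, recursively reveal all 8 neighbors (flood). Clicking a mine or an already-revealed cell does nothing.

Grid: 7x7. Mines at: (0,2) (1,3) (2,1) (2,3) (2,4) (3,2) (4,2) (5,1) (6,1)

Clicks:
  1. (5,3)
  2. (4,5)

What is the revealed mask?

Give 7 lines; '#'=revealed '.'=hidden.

Answer: ....###
....###
.....##
...####
...####
..#####
..#####

Derivation:
Click 1 (5,3) count=1: revealed 1 new [(5,3)] -> total=1
Click 2 (4,5) count=0: revealed 25 new [(0,4) (0,5) (0,6) (1,4) (1,5) (1,6) (2,5) (2,6) (3,3) (3,4) (3,5) (3,6) (4,3) (4,4) (4,5) (4,6) (5,2) (5,4) (5,5) (5,6) (6,2) (6,3) (6,4) (6,5) (6,6)] -> total=26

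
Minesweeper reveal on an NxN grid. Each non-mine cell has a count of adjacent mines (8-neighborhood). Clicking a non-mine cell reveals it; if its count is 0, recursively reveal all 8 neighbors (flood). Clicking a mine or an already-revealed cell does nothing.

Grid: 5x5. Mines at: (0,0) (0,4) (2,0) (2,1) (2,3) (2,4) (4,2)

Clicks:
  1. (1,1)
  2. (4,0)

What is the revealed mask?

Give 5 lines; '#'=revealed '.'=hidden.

Click 1 (1,1) count=3: revealed 1 new [(1,1)] -> total=1
Click 2 (4,0) count=0: revealed 4 new [(3,0) (3,1) (4,0) (4,1)] -> total=5

Answer: .....
.#...
.....
##...
##...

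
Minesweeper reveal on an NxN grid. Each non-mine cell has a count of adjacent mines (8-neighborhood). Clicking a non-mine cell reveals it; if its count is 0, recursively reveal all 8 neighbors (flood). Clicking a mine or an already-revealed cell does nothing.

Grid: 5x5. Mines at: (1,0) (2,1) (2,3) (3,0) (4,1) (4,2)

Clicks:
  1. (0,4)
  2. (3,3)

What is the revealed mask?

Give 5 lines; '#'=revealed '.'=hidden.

Answer: .####
.####
.....
...#.
.....

Derivation:
Click 1 (0,4) count=0: revealed 8 new [(0,1) (0,2) (0,3) (0,4) (1,1) (1,2) (1,3) (1,4)] -> total=8
Click 2 (3,3) count=2: revealed 1 new [(3,3)] -> total=9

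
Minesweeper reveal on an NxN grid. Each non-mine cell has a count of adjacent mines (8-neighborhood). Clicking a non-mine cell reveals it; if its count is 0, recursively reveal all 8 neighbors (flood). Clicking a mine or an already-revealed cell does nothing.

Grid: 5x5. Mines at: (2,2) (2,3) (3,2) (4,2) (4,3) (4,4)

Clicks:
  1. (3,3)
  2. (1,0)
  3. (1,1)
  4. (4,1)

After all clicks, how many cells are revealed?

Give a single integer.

Answer: 17

Derivation:
Click 1 (3,3) count=6: revealed 1 new [(3,3)] -> total=1
Click 2 (1,0) count=0: revealed 16 new [(0,0) (0,1) (0,2) (0,3) (0,4) (1,0) (1,1) (1,2) (1,3) (1,4) (2,0) (2,1) (3,0) (3,1) (4,0) (4,1)] -> total=17
Click 3 (1,1) count=1: revealed 0 new [(none)] -> total=17
Click 4 (4,1) count=2: revealed 0 new [(none)] -> total=17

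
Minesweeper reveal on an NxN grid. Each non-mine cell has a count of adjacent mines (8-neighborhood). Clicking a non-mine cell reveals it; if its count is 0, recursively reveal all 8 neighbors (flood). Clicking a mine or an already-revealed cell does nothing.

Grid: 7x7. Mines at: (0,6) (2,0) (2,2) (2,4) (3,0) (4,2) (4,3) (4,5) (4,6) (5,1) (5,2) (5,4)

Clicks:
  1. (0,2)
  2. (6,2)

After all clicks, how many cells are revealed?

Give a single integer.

Click 1 (0,2) count=0: revealed 12 new [(0,0) (0,1) (0,2) (0,3) (0,4) (0,5) (1,0) (1,1) (1,2) (1,3) (1,4) (1,5)] -> total=12
Click 2 (6,2) count=2: revealed 1 new [(6,2)] -> total=13

Answer: 13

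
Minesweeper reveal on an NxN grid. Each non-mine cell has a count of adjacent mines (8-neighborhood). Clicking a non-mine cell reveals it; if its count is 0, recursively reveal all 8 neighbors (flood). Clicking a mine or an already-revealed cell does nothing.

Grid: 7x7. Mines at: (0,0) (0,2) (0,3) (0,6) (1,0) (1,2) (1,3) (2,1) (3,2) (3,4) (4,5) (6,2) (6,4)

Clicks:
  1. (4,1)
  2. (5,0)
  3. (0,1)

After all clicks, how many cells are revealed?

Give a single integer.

Click 1 (4,1) count=1: revealed 1 new [(4,1)] -> total=1
Click 2 (5,0) count=0: revealed 7 new [(3,0) (3,1) (4,0) (5,0) (5,1) (6,0) (6,1)] -> total=8
Click 3 (0,1) count=4: revealed 1 new [(0,1)] -> total=9

Answer: 9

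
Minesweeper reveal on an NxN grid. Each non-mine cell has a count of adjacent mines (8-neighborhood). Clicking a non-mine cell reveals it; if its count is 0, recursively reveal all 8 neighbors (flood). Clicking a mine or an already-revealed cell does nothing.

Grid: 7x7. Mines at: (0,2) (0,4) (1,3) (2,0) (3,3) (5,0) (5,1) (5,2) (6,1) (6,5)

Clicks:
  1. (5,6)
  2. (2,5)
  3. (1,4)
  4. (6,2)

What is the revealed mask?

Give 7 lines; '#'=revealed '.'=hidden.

Click 1 (5,6) count=1: revealed 1 new [(5,6)] -> total=1
Click 2 (2,5) count=0: revealed 16 new [(0,5) (0,6) (1,4) (1,5) (1,6) (2,4) (2,5) (2,6) (3,4) (3,5) (3,6) (4,4) (4,5) (4,6) (5,4) (5,5)] -> total=17
Click 3 (1,4) count=2: revealed 0 new [(none)] -> total=17
Click 4 (6,2) count=3: revealed 1 new [(6,2)] -> total=18

Answer: .....##
....###
....###
....###
....###
....###
..#....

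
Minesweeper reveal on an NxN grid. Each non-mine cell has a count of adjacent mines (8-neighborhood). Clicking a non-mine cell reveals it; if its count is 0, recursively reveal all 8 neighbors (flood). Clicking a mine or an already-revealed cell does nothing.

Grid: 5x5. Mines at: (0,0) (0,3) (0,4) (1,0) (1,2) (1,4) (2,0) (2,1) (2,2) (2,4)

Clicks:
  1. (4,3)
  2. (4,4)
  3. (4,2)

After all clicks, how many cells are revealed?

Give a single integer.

Click 1 (4,3) count=0: revealed 10 new [(3,0) (3,1) (3,2) (3,3) (3,4) (4,0) (4,1) (4,2) (4,3) (4,4)] -> total=10
Click 2 (4,4) count=0: revealed 0 new [(none)] -> total=10
Click 3 (4,2) count=0: revealed 0 new [(none)] -> total=10

Answer: 10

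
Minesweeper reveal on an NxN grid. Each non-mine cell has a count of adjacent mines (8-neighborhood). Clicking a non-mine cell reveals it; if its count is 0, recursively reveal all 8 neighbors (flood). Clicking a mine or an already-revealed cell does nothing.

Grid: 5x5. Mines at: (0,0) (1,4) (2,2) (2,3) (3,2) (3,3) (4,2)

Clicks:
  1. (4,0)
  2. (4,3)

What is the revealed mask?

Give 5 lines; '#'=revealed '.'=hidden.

Click 1 (4,0) count=0: revealed 8 new [(1,0) (1,1) (2,0) (2,1) (3,0) (3,1) (4,0) (4,1)] -> total=8
Click 2 (4,3) count=3: revealed 1 new [(4,3)] -> total=9

Answer: .....
##...
##...
##...
##.#.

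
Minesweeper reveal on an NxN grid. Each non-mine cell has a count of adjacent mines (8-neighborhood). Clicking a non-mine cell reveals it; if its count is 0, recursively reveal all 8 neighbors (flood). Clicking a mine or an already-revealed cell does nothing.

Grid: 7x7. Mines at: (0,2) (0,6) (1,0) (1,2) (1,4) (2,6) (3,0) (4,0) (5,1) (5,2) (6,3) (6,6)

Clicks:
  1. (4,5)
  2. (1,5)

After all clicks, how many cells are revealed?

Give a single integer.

Click 1 (4,5) count=0: revealed 21 new [(2,1) (2,2) (2,3) (2,4) (2,5) (3,1) (3,2) (3,3) (3,4) (3,5) (3,6) (4,1) (4,2) (4,3) (4,4) (4,5) (4,6) (5,3) (5,4) (5,5) (5,6)] -> total=21
Click 2 (1,5) count=3: revealed 1 new [(1,5)] -> total=22

Answer: 22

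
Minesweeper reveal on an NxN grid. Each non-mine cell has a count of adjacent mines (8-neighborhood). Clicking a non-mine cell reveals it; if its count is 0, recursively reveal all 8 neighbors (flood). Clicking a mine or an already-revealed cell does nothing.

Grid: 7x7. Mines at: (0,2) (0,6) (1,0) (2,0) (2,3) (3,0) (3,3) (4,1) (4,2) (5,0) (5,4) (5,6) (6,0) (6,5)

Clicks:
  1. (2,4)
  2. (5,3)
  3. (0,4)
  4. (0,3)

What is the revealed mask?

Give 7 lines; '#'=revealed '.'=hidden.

Click 1 (2,4) count=2: revealed 1 new [(2,4)] -> total=1
Click 2 (5,3) count=2: revealed 1 new [(5,3)] -> total=2
Click 3 (0,4) count=0: revealed 6 new [(0,3) (0,4) (0,5) (1,3) (1,4) (1,5)] -> total=8
Click 4 (0,3) count=1: revealed 0 new [(none)] -> total=8

Answer: ...###.
...###.
....#..
.......
.......
...#...
.......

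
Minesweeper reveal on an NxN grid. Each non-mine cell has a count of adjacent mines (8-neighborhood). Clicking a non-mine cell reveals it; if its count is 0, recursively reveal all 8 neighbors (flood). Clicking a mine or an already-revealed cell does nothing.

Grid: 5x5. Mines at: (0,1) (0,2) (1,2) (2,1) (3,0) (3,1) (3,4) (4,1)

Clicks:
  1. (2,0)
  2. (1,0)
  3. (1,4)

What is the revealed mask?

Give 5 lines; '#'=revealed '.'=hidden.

Answer: ...##
#..##
#..##
.....
.....

Derivation:
Click 1 (2,0) count=3: revealed 1 new [(2,0)] -> total=1
Click 2 (1,0) count=2: revealed 1 new [(1,0)] -> total=2
Click 3 (1,4) count=0: revealed 6 new [(0,3) (0,4) (1,3) (1,4) (2,3) (2,4)] -> total=8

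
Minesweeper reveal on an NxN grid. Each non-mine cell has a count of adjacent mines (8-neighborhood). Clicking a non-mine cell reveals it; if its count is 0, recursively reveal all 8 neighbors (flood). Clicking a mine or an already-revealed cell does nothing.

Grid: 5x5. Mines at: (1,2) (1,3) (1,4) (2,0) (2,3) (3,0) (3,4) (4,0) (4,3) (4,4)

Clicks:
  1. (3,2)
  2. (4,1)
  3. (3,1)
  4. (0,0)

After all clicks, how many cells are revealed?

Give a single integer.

Answer: 7

Derivation:
Click 1 (3,2) count=2: revealed 1 new [(3,2)] -> total=1
Click 2 (4,1) count=2: revealed 1 new [(4,1)] -> total=2
Click 3 (3,1) count=3: revealed 1 new [(3,1)] -> total=3
Click 4 (0,0) count=0: revealed 4 new [(0,0) (0,1) (1,0) (1,1)] -> total=7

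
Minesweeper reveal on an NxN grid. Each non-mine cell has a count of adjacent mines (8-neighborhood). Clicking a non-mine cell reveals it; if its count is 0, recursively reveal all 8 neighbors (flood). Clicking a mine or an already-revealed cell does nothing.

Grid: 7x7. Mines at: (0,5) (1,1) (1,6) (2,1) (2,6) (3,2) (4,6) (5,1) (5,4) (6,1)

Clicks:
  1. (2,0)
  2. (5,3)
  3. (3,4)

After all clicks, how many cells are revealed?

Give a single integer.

Click 1 (2,0) count=2: revealed 1 new [(2,0)] -> total=1
Click 2 (5,3) count=1: revealed 1 new [(5,3)] -> total=2
Click 3 (3,4) count=0: revealed 17 new [(0,2) (0,3) (0,4) (1,2) (1,3) (1,4) (1,5) (2,2) (2,3) (2,4) (2,5) (3,3) (3,4) (3,5) (4,3) (4,4) (4,5)] -> total=19

Answer: 19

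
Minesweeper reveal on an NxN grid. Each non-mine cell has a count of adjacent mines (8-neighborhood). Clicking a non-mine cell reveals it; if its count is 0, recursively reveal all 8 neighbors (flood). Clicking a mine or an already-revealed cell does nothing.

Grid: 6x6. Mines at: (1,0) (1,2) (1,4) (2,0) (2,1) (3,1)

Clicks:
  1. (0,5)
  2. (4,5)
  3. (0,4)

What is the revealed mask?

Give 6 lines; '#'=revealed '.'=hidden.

Click 1 (0,5) count=1: revealed 1 new [(0,5)] -> total=1
Click 2 (4,5) count=0: revealed 20 new [(2,2) (2,3) (2,4) (2,5) (3,2) (3,3) (3,4) (3,5) (4,0) (4,1) (4,2) (4,3) (4,4) (4,5) (5,0) (5,1) (5,2) (5,3) (5,4) (5,5)] -> total=21
Click 3 (0,4) count=1: revealed 1 new [(0,4)] -> total=22

Answer: ....##
......
..####
..####
######
######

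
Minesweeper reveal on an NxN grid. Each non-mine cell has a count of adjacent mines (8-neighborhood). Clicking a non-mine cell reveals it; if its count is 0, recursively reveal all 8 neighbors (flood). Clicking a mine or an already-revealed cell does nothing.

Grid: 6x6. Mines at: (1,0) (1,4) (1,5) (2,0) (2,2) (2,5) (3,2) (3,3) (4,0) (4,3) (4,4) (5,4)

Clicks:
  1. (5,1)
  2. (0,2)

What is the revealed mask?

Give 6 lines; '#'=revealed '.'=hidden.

Answer: .###..
.###..
......
......
......
.#....

Derivation:
Click 1 (5,1) count=1: revealed 1 new [(5,1)] -> total=1
Click 2 (0,2) count=0: revealed 6 new [(0,1) (0,2) (0,3) (1,1) (1,2) (1,3)] -> total=7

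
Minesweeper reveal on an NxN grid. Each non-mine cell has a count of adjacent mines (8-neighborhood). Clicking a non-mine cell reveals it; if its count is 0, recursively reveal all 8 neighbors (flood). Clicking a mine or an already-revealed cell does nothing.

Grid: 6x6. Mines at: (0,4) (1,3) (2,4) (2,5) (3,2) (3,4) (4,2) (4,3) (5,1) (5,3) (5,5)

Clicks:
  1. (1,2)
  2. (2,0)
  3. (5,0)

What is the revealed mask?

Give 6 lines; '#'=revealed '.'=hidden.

Answer: ###...
###...
###...
##....
##....
#.....

Derivation:
Click 1 (1,2) count=1: revealed 1 new [(1,2)] -> total=1
Click 2 (2,0) count=0: revealed 12 new [(0,0) (0,1) (0,2) (1,0) (1,1) (2,0) (2,1) (2,2) (3,0) (3,1) (4,0) (4,1)] -> total=13
Click 3 (5,0) count=1: revealed 1 new [(5,0)] -> total=14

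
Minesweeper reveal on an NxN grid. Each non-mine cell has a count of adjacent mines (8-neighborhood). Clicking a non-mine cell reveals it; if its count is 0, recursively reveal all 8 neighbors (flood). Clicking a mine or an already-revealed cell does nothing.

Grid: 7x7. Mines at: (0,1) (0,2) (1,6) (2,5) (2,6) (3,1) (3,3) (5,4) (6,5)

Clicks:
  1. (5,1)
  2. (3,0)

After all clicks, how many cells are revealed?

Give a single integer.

Click 1 (5,1) count=0: revealed 12 new [(4,0) (4,1) (4,2) (4,3) (5,0) (5,1) (5,2) (5,3) (6,0) (6,1) (6,2) (6,3)] -> total=12
Click 2 (3,0) count=1: revealed 1 new [(3,0)] -> total=13

Answer: 13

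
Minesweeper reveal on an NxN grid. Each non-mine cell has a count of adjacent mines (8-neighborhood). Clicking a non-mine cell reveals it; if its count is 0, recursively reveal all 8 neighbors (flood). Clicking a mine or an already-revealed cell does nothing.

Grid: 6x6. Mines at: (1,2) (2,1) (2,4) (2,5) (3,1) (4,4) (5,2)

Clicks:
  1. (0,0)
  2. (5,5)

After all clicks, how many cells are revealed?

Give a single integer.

Click 1 (0,0) count=0: revealed 4 new [(0,0) (0,1) (1,0) (1,1)] -> total=4
Click 2 (5,5) count=1: revealed 1 new [(5,5)] -> total=5

Answer: 5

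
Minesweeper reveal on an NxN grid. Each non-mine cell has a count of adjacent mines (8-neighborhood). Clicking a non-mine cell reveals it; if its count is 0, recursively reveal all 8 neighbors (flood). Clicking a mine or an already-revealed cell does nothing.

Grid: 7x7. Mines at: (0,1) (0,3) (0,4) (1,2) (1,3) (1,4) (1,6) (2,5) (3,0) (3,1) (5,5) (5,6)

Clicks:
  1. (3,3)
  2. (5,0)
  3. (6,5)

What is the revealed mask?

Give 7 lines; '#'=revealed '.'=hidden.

Click 1 (3,3) count=0: revealed 21 new [(2,2) (2,3) (2,4) (3,2) (3,3) (3,4) (4,0) (4,1) (4,2) (4,3) (4,4) (5,0) (5,1) (5,2) (5,3) (5,4) (6,0) (6,1) (6,2) (6,3) (6,4)] -> total=21
Click 2 (5,0) count=0: revealed 0 new [(none)] -> total=21
Click 3 (6,5) count=2: revealed 1 new [(6,5)] -> total=22

Answer: .......
.......
..###..
..###..
#####..
#####..
######.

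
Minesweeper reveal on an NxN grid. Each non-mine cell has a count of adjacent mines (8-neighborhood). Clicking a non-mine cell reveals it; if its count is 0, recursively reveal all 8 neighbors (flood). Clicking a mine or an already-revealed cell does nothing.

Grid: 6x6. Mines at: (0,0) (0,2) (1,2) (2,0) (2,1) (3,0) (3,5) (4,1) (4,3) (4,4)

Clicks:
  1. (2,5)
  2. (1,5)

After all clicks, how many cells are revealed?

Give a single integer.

Click 1 (2,5) count=1: revealed 1 new [(2,5)] -> total=1
Click 2 (1,5) count=0: revealed 8 new [(0,3) (0,4) (0,5) (1,3) (1,4) (1,5) (2,3) (2,4)] -> total=9

Answer: 9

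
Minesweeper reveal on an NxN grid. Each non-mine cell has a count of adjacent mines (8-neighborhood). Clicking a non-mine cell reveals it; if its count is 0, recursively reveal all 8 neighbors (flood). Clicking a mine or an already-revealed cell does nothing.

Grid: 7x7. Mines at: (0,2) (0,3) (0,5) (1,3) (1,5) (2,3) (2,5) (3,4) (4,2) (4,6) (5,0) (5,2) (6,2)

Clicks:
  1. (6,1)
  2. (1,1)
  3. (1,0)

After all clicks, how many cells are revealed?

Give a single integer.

Click 1 (6,1) count=3: revealed 1 new [(6,1)] -> total=1
Click 2 (1,1) count=1: revealed 1 new [(1,1)] -> total=2
Click 3 (1,0) count=0: revealed 12 new [(0,0) (0,1) (1,0) (1,2) (2,0) (2,1) (2,2) (3,0) (3,1) (3,2) (4,0) (4,1)] -> total=14

Answer: 14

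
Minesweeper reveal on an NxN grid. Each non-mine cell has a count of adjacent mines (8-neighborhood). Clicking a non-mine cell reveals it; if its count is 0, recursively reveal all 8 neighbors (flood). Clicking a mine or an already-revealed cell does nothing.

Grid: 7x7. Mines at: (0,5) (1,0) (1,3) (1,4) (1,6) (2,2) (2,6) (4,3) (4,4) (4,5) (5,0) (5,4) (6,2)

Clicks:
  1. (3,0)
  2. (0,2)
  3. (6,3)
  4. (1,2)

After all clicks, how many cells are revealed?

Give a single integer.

Answer: 9

Derivation:
Click 1 (3,0) count=0: revealed 6 new [(2,0) (2,1) (3,0) (3,1) (4,0) (4,1)] -> total=6
Click 2 (0,2) count=1: revealed 1 new [(0,2)] -> total=7
Click 3 (6,3) count=2: revealed 1 new [(6,3)] -> total=8
Click 4 (1,2) count=2: revealed 1 new [(1,2)] -> total=9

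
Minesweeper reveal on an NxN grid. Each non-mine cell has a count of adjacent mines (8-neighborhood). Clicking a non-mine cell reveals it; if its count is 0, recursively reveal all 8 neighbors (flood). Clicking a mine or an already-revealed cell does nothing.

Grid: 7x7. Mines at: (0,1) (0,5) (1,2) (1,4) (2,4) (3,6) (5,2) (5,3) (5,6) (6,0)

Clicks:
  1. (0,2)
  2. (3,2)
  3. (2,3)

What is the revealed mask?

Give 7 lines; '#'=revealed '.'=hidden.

Click 1 (0,2) count=2: revealed 1 new [(0,2)] -> total=1
Click 2 (3,2) count=0: revealed 16 new [(1,0) (1,1) (2,0) (2,1) (2,2) (2,3) (3,0) (3,1) (3,2) (3,3) (4,0) (4,1) (4,2) (4,3) (5,0) (5,1)] -> total=17
Click 3 (2,3) count=3: revealed 0 new [(none)] -> total=17

Answer: ..#....
##.....
####...
####...
####...
##.....
.......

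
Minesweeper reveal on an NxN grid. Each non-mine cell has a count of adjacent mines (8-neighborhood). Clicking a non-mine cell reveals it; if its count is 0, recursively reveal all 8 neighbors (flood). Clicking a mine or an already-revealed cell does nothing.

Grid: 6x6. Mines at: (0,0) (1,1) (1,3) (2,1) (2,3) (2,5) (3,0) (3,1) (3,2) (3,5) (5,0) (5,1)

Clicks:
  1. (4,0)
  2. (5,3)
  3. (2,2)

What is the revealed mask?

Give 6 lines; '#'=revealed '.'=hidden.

Answer: ......
......
..#...
......
#.####
..####

Derivation:
Click 1 (4,0) count=4: revealed 1 new [(4,0)] -> total=1
Click 2 (5,3) count=0: revealed 8 new [(4,2) (4,3) (4,4) (4,5) (5,2) (5,3) (5,4) (5,5)] -> total=9
Click 3 (2,2) count=6: revealed 1 new [(2,2)] -> total=10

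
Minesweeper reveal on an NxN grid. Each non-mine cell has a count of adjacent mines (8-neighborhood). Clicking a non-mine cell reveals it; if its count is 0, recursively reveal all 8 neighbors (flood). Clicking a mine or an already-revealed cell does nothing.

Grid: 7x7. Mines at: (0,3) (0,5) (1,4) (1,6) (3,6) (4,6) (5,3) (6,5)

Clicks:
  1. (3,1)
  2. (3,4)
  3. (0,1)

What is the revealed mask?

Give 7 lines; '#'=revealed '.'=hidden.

Answer: ###....
####...
######.
######.
######.
###....
###....

Derivation:
Click 1 (3,1) count=0: revealed 31 new [(0,0) (0,1) (0,2) (1,0) (1,1) (1,2) (1,3) (2,0) (2,1) (2,2) (2,3) (2,4) (2,5) (3,0) (3,1) (3,2) (3,3) (3,4) (3,5) (4,0) (4,1) (4,2) (4,3) (4,4) (4,5) (5,0) (5,1) (5,2) (6,0) (6,1) (6,2)] -> total=31
Click 2 (3,4) count=0: revealed 0 new [(none)] -> total=31
Click 3 (0,1) count=0: revealed 0 new [(none)] -> total=31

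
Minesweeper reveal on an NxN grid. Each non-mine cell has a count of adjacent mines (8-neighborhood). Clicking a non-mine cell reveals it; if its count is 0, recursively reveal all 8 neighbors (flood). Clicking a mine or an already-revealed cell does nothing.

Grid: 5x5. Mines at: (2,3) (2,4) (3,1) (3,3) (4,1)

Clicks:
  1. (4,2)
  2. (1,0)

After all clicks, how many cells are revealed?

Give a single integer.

Answer: 14

Derivation:
Click 1 (4,2) count=3: revealed 1 new [(4,2)] -> total=1
Click 2 (1,0) count=0: revealed 13 new [(0,0) (0,1) (0,2) (0,3) (0,4) (1,0) (1,1) (1,2) (1,3) (1,4) (2,0) (2,1) (2,2)] -> total=14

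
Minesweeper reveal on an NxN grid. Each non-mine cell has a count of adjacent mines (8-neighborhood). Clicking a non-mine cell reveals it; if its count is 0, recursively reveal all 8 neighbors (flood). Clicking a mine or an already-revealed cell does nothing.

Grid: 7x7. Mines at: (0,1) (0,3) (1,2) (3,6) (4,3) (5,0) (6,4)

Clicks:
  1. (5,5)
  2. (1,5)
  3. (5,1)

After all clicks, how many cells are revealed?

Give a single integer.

Click 1 (5,5) count=1: revealed 1 new [(5,5)] -> total=1
Click 2 (1,5) count=0: revealed 14 new [(0,4) (0,5) (0,6) (1,3) (1,4) (1,5) (1,6) (2,3) (2,4) (2,5) (2,6) (3,3) (3,4) (3,5)] -> total=15
Click 3 (5,1) count=1: revealed 1 new [(5,1)] -> total=16

Answer: 16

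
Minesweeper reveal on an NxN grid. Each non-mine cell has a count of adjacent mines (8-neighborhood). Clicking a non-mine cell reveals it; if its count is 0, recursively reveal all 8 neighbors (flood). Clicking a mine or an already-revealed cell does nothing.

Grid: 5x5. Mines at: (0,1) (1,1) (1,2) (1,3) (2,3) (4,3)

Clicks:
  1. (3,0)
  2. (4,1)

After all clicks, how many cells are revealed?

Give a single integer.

Answer: 9

Derivation:
Click 1 (3,0) count=0: revealed 9 new [(2,0) (2,1) (2,2) (3,0) (3,1) (3,2) (4,0) (4,1) (4,2)] -> total=9
Click 2 (4,1) count=0: revealed 0 new [(none)] -> total=9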